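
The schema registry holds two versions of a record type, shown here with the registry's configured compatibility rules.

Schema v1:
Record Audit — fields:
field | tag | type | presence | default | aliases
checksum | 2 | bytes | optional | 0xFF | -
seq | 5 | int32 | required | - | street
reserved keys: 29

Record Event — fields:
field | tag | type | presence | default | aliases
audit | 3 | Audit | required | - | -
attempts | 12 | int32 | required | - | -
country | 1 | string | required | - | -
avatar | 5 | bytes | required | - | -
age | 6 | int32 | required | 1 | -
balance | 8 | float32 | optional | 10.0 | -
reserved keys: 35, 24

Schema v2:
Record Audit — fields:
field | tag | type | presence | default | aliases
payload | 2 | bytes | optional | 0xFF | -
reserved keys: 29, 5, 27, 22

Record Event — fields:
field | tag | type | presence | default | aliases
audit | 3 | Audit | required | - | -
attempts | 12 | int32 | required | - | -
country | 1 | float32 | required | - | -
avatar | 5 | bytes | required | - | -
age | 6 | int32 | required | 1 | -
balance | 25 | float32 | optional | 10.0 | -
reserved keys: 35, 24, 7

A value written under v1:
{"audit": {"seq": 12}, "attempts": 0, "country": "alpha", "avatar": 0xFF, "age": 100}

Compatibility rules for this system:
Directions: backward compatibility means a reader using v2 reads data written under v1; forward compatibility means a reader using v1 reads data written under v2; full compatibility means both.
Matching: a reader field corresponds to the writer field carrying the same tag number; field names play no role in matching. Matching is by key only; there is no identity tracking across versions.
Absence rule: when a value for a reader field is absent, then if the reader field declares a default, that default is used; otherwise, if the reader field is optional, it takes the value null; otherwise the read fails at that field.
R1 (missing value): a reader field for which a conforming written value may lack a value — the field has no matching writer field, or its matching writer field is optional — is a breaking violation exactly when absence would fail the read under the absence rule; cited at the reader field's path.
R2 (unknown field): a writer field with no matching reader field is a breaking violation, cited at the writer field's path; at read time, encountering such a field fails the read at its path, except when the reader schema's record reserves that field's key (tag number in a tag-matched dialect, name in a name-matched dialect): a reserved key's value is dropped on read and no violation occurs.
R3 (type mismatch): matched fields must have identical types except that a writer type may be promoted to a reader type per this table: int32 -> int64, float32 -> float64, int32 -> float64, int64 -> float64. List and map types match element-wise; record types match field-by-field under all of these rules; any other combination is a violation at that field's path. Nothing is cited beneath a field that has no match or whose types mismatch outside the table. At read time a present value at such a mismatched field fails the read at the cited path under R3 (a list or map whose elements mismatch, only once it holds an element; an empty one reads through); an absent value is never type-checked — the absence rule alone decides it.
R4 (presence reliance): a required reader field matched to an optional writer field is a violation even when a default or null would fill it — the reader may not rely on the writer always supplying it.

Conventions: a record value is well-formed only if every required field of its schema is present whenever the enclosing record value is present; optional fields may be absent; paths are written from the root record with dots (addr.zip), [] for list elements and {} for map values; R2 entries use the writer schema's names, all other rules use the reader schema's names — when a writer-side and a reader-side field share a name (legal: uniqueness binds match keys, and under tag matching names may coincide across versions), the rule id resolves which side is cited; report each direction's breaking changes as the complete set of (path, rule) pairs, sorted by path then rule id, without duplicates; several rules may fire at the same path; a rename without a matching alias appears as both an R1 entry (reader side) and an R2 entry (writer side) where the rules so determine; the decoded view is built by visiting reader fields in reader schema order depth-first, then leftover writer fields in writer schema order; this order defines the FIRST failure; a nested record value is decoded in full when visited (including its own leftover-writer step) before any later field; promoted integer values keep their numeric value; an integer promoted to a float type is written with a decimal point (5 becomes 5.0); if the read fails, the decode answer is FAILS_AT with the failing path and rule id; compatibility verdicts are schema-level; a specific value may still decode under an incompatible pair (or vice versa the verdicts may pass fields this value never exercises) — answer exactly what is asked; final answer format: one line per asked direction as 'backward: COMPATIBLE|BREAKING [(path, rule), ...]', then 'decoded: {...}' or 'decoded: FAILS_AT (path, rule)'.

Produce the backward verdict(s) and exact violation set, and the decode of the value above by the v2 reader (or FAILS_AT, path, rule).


each type pair in Event: writer, then reader
backward pass over Event, reader schema v2, writer schema v1:
  audit <- audit (Audit -> Audit, writer required)
  attempts <- attempts (int32 -> int32, writer required)
  country <- country (string -> float32, writer required)
  avatar <- avatar (bytes -> bytes, writer required)
  age <- age (int32 -> int32, writer required)
  balance: no writer match
  leftover writer field: balance
  audit.payload <- audit.checksum (bytes -> bytes, writer optional)
  leftover writer field: audit.seq
  R2 fires at balance
  R3 fires at country
  backward on Event therefore BREAKING (2)
migrating the Event value to v2:
  audit.payload := 0xFF (absent -> default)
  writer audit.seq: reserved -> dropped
  attempts := 0
  read fails at country under R3
  => FAILS_AT (country, R3)
ruling out the remaining Event differences:
  removed field seq from record Audit (its key 5 joins the reserved list) -> fires only in the forward direction of Event, which is not asked here
  renamed field checksum to payload in record Audit -> no rule fires on it in Event's dialect; the asked verdict holds

backward: BREAKING [(balance, R2), (country, R3)]; decoded: FAILS_AT (country, R3)


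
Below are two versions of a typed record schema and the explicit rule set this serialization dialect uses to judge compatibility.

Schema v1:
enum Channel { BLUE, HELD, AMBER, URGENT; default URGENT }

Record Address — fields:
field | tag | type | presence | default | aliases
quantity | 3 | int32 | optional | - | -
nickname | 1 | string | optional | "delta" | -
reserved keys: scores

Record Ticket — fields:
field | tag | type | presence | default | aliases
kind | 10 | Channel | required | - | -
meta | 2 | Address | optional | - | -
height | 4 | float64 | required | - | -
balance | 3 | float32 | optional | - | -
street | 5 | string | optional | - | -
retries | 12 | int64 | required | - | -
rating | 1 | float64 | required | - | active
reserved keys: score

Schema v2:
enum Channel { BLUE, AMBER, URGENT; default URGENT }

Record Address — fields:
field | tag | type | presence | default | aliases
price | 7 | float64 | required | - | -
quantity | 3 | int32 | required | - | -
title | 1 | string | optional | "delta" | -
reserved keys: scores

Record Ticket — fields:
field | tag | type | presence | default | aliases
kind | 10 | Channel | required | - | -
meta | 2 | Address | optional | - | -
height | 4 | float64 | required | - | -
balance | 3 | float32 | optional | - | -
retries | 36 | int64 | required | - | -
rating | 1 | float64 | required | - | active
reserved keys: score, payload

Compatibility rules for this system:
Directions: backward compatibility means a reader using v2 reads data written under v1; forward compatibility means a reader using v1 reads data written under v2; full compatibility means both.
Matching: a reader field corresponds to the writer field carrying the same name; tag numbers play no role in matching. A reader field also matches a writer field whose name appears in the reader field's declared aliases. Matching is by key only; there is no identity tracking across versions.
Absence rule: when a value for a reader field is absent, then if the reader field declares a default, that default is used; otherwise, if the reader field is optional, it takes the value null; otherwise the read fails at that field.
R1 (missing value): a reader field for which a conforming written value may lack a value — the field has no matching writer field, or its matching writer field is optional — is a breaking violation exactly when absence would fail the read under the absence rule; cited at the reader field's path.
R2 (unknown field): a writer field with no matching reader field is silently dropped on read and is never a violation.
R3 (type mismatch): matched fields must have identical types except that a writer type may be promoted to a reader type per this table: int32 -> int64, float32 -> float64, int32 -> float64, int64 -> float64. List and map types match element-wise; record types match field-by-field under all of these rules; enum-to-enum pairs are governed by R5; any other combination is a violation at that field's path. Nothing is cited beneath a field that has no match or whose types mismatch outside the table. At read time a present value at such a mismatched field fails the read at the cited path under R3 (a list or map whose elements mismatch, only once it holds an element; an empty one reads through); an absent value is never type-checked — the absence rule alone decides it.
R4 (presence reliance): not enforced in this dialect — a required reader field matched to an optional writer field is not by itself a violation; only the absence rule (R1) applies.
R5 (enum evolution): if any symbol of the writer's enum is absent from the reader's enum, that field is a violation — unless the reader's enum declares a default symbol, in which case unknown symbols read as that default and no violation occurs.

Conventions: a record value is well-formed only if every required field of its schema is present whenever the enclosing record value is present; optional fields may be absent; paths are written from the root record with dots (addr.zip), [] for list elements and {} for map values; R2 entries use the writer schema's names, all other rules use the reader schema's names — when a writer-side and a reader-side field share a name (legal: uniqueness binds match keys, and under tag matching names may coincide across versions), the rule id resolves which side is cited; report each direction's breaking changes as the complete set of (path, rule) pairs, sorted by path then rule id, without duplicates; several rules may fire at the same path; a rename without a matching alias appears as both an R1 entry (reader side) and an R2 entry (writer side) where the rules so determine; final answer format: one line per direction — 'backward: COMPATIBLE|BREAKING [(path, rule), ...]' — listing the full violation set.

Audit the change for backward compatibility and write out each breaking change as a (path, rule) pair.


the writer's type comes first in each Ticket pair
backward for Ticket (reader v2, writer v1):
  kind <- kind (Channel -> Channel, writer required)
  meta <- meta (Address -> Address, writer optional)
  height <- height (float64 -> float64, writer required)
  balance <- balance (float32 -> float32, writer optional)
  retries <- retries (int64 -> int64, writer required)
  rating <- rating (float64 -> float64, writer required)
  street (writer side), unknown to reader
  meta.price has no writer counterpart
  meta.quantity <- meta.quantity (int32 -> int32, writer optional)
  meta.title has no writer counterpart
  meta.nickname (writer side), unknown to reader
  violation R1 at meta.price
  violation R1 at meta.quantity
  => backward verdict for Ticket: BREAKING, 2 violation(s)
diffs on Ticket not affecting the asked answer:
  field retries in record Ticket: tag 12 changed to 36 -> no rule fires on it in Ticket's dialect; the asked verdict holds
  renamed field nickname to title in record Address -> no rule fires on it in Ticket's dialect; the asked verdict holds
  removed field street from record Ticket -> no rule fires on it in Ticket's dialect; the asked verdict holds
  enum Channel (field kind in record Ticket): symbol HELD removed -> no rule fires on it in Ticket's dialect; the asked verdict holds

backward: BREAKING [(meta.price, R1), (meta.quantity, R1)]


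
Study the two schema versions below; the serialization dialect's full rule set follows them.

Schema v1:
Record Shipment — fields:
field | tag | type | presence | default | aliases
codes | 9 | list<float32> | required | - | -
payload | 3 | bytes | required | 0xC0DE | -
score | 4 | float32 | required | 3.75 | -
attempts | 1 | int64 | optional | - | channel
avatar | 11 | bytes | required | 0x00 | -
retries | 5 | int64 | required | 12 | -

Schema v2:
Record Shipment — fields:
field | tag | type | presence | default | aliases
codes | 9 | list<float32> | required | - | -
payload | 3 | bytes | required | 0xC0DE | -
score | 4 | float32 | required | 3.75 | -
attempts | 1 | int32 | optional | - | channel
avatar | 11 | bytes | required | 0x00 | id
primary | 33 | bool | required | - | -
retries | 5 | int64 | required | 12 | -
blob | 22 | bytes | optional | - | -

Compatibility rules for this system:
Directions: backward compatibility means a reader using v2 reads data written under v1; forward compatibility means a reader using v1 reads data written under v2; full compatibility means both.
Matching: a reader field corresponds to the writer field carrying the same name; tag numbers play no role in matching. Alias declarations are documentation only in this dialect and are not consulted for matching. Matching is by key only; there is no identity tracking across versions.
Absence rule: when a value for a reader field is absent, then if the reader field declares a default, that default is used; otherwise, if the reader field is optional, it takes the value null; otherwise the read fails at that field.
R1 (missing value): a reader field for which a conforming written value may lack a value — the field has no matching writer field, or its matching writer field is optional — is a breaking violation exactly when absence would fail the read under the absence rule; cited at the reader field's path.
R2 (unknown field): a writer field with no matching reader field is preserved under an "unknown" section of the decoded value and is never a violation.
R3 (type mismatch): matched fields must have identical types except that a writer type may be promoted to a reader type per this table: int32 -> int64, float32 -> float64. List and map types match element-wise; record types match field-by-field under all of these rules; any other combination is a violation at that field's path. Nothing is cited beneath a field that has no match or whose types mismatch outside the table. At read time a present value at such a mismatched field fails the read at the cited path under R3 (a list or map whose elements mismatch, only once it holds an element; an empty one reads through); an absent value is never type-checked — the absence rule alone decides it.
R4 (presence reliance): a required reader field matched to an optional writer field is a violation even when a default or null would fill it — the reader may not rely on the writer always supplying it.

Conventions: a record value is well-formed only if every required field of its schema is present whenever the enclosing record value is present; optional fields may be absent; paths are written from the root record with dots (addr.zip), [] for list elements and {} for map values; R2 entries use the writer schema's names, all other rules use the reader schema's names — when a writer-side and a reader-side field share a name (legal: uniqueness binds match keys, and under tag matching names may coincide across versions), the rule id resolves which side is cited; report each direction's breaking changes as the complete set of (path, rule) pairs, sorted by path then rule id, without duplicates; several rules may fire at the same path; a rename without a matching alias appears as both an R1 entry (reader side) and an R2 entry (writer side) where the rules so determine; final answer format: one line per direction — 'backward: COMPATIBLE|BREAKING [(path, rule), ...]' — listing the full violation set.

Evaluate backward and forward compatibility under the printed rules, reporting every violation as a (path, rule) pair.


backward: BREAKING [(attempts, R3), (primary, R1)]; forward: COMPATIBLE []

arrows below run writer -> reader for Shipment
checking backward for Shipment: reader v2 against writer v1:
  list<float32> -> list<float32>, writer required: codes aligns to codes
  bytes -> bytes, writer required: payload aligns to payload
  float32 -> float32, writer required: score aligns to score
  int64 -> int32, writer optional: attempts aligns to attempts
  bytes -> bytes, writer required: avatar aligns to avatar
  primary: no writer match
  int64 -> int64, writer required: retries aligns to retries
  blob: no writer match
  breaking: (attempts, R3)
  breaking: (primary, R1)
  => 2 violation(s): backward is BREAKING for Shipment
checking forward for Shipment: reader v1 against writer v2:
  list<float32> -> list<float32>, writer required: codes aligns to codes
  bytes -> bytes, writer required: payload aligns to payload
  float32 -> float32, writer required: score aligns to score
  int32 -> int64, writer optional: attempts aligns to attempts
  bytes -> bytes, writer required: avatar aligns to avatar
  int64 -> int64, writer required: retries aligns to retries
  primary (writer side), unknown to reader
  blob (writer side), unknown to reader
  => forward: COMPATIBLE


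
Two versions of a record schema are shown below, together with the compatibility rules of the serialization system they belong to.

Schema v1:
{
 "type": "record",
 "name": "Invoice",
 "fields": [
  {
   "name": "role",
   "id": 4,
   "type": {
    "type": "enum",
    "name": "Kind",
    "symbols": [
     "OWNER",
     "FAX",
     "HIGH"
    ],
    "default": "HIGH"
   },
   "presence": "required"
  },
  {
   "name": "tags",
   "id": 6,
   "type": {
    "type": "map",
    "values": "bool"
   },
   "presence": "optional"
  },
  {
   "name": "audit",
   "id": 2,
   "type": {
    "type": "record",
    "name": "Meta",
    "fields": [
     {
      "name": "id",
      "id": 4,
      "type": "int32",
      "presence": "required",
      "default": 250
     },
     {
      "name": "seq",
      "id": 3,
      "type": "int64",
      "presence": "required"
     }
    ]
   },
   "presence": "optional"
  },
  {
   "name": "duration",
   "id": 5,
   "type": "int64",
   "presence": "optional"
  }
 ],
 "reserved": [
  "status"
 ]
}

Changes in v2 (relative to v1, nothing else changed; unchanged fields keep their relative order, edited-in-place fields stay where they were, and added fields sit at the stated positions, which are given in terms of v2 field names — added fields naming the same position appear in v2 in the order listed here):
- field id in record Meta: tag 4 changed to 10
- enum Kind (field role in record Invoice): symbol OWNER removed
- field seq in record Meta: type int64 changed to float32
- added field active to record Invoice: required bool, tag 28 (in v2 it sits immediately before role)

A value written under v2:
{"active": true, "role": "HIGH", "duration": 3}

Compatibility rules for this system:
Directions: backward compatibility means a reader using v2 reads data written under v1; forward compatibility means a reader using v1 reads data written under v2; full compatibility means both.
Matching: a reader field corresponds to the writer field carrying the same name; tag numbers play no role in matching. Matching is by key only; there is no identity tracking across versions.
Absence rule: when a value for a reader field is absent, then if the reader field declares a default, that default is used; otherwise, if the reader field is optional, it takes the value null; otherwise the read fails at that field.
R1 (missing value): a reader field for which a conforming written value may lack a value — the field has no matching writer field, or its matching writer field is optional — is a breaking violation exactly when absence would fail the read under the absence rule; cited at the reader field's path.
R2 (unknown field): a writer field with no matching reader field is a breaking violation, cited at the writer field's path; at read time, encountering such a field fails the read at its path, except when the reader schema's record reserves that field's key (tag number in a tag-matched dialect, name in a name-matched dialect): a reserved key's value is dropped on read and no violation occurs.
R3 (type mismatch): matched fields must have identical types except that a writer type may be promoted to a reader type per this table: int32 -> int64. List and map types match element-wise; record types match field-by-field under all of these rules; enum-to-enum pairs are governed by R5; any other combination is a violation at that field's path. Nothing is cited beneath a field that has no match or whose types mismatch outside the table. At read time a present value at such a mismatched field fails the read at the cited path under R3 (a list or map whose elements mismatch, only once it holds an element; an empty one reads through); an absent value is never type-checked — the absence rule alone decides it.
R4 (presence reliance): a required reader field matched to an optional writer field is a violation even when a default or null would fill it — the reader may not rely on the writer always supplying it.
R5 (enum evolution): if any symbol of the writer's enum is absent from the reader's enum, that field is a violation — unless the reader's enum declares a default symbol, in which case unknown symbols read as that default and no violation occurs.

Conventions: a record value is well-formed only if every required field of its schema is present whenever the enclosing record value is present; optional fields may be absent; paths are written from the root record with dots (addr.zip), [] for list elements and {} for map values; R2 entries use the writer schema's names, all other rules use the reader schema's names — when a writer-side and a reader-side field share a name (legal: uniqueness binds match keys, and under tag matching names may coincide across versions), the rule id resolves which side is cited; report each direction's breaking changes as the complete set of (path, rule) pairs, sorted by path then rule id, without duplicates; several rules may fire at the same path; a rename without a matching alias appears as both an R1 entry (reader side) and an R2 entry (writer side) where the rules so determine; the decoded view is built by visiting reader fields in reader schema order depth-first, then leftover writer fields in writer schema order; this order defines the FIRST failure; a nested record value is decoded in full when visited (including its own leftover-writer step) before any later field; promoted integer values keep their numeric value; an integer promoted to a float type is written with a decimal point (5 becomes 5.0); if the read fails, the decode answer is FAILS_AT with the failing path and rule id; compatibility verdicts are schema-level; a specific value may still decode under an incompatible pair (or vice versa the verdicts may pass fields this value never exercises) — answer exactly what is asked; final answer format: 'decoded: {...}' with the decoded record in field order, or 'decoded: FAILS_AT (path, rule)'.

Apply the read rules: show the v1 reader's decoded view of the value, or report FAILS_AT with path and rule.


decoded: FAILS_AT (active, R2)

arrows below run writer -> reader for Invoice
decode (reader v1):
  role := "HIGH"
  tags := null (missing; optional => null)
  audit := null (missing; optional => null)
  duration := 3
  read fails at active under R2 (unknown field)
  => FAILS_AT (active, R2)
the other Invoice changes do not affect what is asked:
  field id in record Meta: tag 4 changed to 10 -> inert under this dialect — no rule fires on Invoice and the result does not move
  enum Kind (field role in record Invoice): symbol OWNER removed -> inert under this dialect — no rule fires on Invoice and the result does not move
  field seq in record Meta: type int64 changed to float32 -> affects the rule determinations only; this particular Invoice value decodes identically


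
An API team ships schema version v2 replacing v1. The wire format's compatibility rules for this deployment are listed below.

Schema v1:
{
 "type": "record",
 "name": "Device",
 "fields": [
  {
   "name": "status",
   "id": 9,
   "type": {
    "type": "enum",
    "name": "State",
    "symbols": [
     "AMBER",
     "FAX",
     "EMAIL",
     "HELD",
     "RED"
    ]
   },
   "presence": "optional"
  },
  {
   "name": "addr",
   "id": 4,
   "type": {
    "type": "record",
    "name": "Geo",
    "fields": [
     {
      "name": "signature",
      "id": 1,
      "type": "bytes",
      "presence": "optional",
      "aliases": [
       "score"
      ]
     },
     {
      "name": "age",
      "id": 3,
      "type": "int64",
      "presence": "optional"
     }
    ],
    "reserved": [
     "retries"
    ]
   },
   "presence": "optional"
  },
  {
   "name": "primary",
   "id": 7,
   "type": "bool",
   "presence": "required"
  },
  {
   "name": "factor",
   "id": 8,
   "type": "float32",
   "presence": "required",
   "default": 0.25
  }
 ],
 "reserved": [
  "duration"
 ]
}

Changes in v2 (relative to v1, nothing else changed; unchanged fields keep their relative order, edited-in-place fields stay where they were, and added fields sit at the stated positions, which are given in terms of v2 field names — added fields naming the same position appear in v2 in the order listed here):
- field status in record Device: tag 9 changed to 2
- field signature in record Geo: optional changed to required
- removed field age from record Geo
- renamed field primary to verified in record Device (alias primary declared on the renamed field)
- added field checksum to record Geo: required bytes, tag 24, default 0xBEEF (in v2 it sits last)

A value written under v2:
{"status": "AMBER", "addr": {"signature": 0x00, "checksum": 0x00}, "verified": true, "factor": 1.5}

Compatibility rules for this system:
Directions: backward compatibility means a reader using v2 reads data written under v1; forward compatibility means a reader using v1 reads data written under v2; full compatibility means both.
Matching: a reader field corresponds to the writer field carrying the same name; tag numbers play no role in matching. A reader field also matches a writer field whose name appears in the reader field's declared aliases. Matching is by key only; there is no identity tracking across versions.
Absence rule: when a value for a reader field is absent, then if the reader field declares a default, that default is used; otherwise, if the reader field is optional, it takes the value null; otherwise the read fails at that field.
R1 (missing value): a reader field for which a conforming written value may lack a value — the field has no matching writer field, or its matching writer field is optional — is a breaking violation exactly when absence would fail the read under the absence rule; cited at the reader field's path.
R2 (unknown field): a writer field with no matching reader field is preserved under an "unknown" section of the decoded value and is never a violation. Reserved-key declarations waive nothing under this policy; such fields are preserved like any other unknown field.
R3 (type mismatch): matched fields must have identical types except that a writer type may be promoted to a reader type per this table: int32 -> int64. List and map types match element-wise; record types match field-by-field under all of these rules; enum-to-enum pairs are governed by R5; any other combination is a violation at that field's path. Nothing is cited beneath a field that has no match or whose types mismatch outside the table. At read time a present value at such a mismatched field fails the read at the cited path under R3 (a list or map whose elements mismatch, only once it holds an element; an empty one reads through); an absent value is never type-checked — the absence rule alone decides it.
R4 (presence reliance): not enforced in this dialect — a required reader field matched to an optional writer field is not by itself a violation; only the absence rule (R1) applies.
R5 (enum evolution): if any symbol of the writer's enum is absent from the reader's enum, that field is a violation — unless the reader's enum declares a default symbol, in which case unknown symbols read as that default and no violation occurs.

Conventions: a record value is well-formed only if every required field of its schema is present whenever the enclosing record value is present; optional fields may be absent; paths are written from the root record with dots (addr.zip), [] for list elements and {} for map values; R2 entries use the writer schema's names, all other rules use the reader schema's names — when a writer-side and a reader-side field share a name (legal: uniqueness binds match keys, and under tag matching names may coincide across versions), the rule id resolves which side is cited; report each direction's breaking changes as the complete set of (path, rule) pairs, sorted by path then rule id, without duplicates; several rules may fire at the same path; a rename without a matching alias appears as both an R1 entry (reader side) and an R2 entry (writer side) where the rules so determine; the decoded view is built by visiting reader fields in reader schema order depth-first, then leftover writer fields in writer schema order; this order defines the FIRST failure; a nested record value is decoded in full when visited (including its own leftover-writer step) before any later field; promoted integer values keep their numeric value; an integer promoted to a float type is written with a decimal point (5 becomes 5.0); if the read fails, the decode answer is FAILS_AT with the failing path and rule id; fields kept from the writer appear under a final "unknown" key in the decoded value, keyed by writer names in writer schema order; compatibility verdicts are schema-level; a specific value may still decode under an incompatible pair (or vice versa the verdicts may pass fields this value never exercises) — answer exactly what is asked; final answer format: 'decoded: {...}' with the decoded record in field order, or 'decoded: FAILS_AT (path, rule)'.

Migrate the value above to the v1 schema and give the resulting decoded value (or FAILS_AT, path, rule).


each type pair in Device: writer, then reader
decoding the Device value with the v1 reader:
  status := "AMBER"
  addr.signature := 0x00
  addr.age := null (not supplied -> null)
  writer addr.checksum: kept under "unknown"
  read fails at primary under R1 (no fill)
  => FAILS_AT (primary, R1)
the rest of the Device diff is inert for this question:
  field status in record Device: tag 9 changed to 2 -> inert under this dialect — no rule fires on Device and the result does not move
  field signature in record Geo: optional changed to required -> matters for Device compatibility verdicts, not for this value's decode
  removed field age from record Geo -> inert under this dialect — no rule fires on Device and the result does not move
  added field checksum to record Geo: required bytes, tag 24, default 0xBEEF (in v2 it sits last) -> inert under this dialect — no rule fires on Device and the result does not move

decoded: FAILS_AT (primary, R1)


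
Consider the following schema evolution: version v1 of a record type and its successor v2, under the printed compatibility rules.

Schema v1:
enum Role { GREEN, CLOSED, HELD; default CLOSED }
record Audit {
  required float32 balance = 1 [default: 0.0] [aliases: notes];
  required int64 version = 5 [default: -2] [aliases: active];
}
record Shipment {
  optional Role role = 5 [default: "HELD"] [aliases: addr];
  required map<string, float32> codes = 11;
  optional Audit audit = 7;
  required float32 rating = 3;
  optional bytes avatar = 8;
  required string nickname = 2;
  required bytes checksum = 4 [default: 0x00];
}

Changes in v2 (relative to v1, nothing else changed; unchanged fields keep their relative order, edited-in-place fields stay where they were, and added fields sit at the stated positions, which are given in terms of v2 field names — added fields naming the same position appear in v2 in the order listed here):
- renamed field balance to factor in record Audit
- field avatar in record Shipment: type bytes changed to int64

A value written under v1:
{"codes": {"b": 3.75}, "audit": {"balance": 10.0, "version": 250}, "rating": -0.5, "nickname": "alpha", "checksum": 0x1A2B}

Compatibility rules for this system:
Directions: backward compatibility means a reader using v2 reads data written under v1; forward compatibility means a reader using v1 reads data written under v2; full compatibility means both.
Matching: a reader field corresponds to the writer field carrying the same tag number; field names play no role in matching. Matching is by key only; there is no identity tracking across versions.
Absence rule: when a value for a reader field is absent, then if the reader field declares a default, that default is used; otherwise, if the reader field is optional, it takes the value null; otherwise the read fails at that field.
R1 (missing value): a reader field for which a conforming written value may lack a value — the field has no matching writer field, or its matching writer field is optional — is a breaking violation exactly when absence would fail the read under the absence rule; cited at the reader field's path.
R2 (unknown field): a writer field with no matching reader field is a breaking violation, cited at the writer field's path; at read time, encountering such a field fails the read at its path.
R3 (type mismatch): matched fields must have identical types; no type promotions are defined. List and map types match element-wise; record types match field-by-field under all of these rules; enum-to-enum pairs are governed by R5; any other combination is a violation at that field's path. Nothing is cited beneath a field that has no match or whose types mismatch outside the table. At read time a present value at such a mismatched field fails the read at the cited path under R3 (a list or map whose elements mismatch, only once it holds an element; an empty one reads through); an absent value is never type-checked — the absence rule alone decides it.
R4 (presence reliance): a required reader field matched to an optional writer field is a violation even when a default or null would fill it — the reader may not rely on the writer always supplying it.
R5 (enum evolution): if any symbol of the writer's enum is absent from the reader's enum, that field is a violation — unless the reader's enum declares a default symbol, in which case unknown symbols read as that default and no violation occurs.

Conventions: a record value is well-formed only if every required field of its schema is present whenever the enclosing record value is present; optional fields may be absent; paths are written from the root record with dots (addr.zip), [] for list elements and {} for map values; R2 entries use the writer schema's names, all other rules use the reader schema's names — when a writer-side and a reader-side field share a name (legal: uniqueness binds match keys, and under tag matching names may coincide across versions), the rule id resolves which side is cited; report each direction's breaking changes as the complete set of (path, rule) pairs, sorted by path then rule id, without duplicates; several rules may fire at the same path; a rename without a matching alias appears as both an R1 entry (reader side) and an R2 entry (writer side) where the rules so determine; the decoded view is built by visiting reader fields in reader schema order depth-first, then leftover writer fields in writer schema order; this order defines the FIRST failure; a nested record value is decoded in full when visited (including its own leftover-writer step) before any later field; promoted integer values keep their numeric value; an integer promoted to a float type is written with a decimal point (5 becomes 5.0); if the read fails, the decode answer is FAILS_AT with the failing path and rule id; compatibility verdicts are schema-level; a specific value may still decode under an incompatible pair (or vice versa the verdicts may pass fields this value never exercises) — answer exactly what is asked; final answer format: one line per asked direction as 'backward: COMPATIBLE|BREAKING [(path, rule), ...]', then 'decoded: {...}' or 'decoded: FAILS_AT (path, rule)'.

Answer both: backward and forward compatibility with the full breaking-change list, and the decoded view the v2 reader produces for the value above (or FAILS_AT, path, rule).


backward: BREAKING [(avatar, R3)]; forward: BREAKING [(avatar, R3)]; decoded: {"role": "HELD", "codes": {"b": 3.75}, "audit": {"factor": 10.0, "version": 250}, "rating": -0.5, "avatar": null, "nickname": "alpha", "checksum": 0x1A2B}

in Shipment below, arrows point writer -> reader
checking backward for Shipment: reader v2 against writer v1:
  Role -> Role, writer optional: role aligns to role
  map<string, float32> -> map<string, float32>, writer required: codes aligns to codes
  Audit -> Audit, writer optional: audit aligns to audit
  float32 -> float32, writer required: rating aligns to rating
  bytes -> int64, writer optional: avatar aligns to avatar
  string -> string, writer required: nickname aligns to nickname
  bytes -> bytes, writer required: checksum aligns to checksum
  float32 -> float32, writer required: audit.factor aligns to audit.balance
  int64 -> int64, writer required: audit.version aligns to audit.version
  breaking: (avatar, R3)
  backward on Shipment therefore BREAKING (1)
checking forward for Shipment: reader v1 against writer v2:
  Role -> Role, writer optional: role aligns to role
  map<string, float32> -> map<string, float32>, writer required: codes aligns to codes
  Audit -> Audit, writer optional: audit aligns to audit
  float32 -> float32, writer required: rating aligns to rating
  int64 -> bytes, writer optional: avatar aligns to avatar
  string -> string, writer required: nickname aligns to nickname
  bytes -> bytes, writer required: checksum aligns to checksum
  float32 -> float32, writer required: audit.balance aligns to audit.factor
  int64 -> int64, writer required: audit.version aligns to audit.version
  breaking: (avatar, R3)
  forward on Shipment therefore BREAKING (1)
decoding the Shipment value with the v2 reader:
  role := "HELD" (no value, default fills)
  codes := {"b": 3.75}
  audit.factor := 10.0 (from writer balance)
  audit.version := 250
  rating := -0.5
  avatar := null (not supplied -> null)
  nickname := "alpha"
  checksum := 0x1A2B
  => decoded: {"role": "HELD", "codes": {"b": 3.75}, "audit": {"factor": 10.0, "version": 250}, "rating": -0.5, "avatar": null, "nickname": "alpha", "checksum": 0x1A2B}


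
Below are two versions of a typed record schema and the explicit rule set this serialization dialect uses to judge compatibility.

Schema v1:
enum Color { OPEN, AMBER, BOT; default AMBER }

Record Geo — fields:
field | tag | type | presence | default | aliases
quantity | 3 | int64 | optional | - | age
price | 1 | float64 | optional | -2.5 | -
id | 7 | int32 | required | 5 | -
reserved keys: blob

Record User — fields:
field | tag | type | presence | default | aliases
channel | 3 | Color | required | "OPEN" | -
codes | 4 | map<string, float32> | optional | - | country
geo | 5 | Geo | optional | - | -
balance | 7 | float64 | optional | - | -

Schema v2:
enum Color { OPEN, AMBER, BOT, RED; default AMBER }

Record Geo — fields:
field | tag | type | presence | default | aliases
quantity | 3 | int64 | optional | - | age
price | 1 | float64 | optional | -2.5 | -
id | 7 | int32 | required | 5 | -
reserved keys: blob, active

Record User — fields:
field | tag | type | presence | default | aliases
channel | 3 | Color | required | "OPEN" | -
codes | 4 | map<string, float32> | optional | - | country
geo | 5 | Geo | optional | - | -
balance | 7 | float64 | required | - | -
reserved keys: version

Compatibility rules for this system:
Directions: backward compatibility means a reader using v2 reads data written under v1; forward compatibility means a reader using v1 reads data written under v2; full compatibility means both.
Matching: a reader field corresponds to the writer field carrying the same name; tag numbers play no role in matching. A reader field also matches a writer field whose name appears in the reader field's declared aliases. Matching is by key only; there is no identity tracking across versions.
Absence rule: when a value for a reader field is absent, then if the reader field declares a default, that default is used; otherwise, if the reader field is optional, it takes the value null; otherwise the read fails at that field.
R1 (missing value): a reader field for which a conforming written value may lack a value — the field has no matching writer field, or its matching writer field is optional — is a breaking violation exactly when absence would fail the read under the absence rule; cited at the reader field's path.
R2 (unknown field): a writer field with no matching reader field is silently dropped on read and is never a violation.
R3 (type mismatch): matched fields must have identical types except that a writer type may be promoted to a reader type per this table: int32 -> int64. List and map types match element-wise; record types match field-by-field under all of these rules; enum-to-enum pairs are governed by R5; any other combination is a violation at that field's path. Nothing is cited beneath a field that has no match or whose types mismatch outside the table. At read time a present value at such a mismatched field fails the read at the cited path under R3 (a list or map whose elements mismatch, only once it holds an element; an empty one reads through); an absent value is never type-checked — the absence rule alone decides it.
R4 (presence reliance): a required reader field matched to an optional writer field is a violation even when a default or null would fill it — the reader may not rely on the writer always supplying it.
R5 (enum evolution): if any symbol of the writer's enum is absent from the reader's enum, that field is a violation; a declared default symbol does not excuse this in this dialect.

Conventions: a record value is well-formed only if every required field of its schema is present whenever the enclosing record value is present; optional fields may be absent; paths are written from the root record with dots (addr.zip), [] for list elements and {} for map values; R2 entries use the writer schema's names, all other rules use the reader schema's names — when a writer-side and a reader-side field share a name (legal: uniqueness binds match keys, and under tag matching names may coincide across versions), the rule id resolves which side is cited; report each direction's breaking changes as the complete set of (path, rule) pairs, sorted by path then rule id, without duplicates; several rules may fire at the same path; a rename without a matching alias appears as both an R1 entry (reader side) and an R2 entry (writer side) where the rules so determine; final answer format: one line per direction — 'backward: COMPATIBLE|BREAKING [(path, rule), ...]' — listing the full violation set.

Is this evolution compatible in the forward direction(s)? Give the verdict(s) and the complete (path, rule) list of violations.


forward: BREAKING [(channel, R5)]

each type pair in User: writer, then reader
checking forward for User: reader v1 against writer v2:
  channel <- channel (Color -> Color, writer required)
  codes <- codes (map<string, float32> -> map<string, float32>, writer optional)
  geo <- geo (Geo -> Geo, writer optional)
  balance <- balance (float64 -> float64, writer required)
  geo.quantity <- geo.quantity (int64 -> int64, writer optional)
  geo.price <- geo.price (float64 -> float64, writer optional)
  geo.id <- geo.id (int32 -> int32, writer required)
  rule R5 violated at channel
  => 1 violation(s): forward is BREAKING for User
diffs on User not affecting the asked answer:
  field balance in record User: optional changed to required -> matters only for User's backward compatibility — outside the asked direction
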